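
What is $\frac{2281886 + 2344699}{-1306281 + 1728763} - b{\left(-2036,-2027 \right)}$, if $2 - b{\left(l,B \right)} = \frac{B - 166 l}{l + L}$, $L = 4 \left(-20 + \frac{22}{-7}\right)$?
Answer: $- \frac{468590342513}{3147490900} \approx -148.88$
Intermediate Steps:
$L = - \frac{648}{7}$ ($L = 4 \left(-20 + 22 \left(- \frac{1}{7}\right)\right) = 4 \left(-20 - \frac{22}{7}\right) = 4 \left(- \frac{162}{7}\right) = - \frac{648}{7} \approx -92.571$)
$b{\left(l,B \right)} = 2 - \frac{B - 166 l}{- \frac{648}{7} + l}$ ($b{\left(l,B \right)} = 2 - \frac{B - 166 l}{l - \frac{648}{7}} = 2 - \frac{B - 166 l}{- \frac{648}{7} + l}$)
$\frac{2281886 + 2344699}{-1306281 + 1728763} - b{\left(-2036,-2027 \right)} = \frac{2281886 + 2344699}{-1306281 + 1728763} - \frac{-1296 - -14189 + 1176 \left(-2036\right)}{-648 + 7 \left(-2036\right)} = \frac{4626585}{422482} - \frac{-1296 + 14189 - 2394336}{-648 - 14252} = 4626585 \cdot \frac{1}{422482} - \frac{1}{-14900} \left(-2381443\right) = \frac{4626585}{422482} - \left(- \frac{1}{14900}\right) \left(-2381443\right) = \frac{4626585}{422482} - \frac{2381443}{14900} = - \frac{468590342513}{3147490900}$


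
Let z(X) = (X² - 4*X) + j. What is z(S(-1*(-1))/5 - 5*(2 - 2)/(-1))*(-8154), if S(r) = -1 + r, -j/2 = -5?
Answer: -81540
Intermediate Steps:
j = 10 (j = -2*(-5) = 10)
z(X) = 10 + X² - 4*X (z(X) = (X² - 4*X) + 10 = 10 + X² - 4*X)
z(S(-1*(-1))/5 - 5*(2 - 2)/(-1))*(-8154) = (10 + ((-1 - 1*(-1))/5 - 5*(2 - 2)/(-1))² - 4*((-1 - 1*(-1))/5 - 5*(2 - 2)/(-1)))*(-8154) = (10 + ((-1 + 1)*(⅕) - 5*0*(-1))² - 4*((-1 + 1)*(⅕) - 5*0*(-1)))*(-8154) = (10 + (0*(⅕) + 0*(-1))² - 4*(0*(⅕) + 0*(-1)))*(-8154) = (10 + (0 + 0)² - 4*(0 + 0))*(-8154) = (10 + 0² - 4*0)*(-8154) = (10 + 0 + 0)*(-8154) = 10*(-8154) = -81540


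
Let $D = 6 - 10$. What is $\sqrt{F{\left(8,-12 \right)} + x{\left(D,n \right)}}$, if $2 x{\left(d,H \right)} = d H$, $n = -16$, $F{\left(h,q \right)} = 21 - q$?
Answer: $\sqrt{65} \approx 8.0623$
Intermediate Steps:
$D = -4$ ($D = 6 - 10 = -4$)
$x{\left(d,H \right)} = \frac{H d}{2}$ ($x{\left(d,H \right)} = \frac{d H}{2} = \frac{H d}{2}$)
$\sqrt{F{\left(8,-12 \right)} + x{\left(D,n \right)}} = \sqrt{\left(21 - -12\right) + \frac{1}{2} \left(-16\right) \left(-4\right)} = \sqrt{\left(21 + 12\right) + 32} = \sqrt{33 + 32} = \sqrt{65}$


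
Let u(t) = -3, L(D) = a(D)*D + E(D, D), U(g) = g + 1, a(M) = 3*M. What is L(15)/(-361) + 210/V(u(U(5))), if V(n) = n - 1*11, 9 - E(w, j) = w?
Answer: -6084/361 ≈ -16.853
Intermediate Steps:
E(w, j) = 9 - w
U(g) = 1 + g
L(D) = 9 - D + 3*D² (L(D) = (3*D)*D + (9 - D) = 3*D² + (9 - D) = 9 - D + 3*D²)
V(n) = -11 + n (V(n) = n - 11 = -11 + n)
L(15)/(-361) + 210/V(u(U(5))) = (9 - 1*15 + 3*15²)/(-361) + 210/(-11 - 3) = (9 - 15 + 3*225)*(-1/361) + 210/(-14) = (9 - 15 + 675)*(-1/361) + 210*(-1/14) = 669*(-1/361) - 15 = -669/361 - 15 = -6084/361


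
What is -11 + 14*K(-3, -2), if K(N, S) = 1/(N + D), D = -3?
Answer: -40/3 ≈ -13.333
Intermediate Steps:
K(N, S) = 1/(-3 + N) (K(N, S) = 1/(N - 3) = 1/(-3 + N))
-11 + 14*K(-3, -2) = -11 + 14/(-3 - 3) = -11 + 14/(-6) = -11 + 14*(-⅙) = -11 - 7/3 = -40/3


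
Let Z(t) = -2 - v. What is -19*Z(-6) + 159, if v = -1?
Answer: 178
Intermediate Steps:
Z(t) = -1 (Z(t) = -2 - 1*(-1) = -2 + 1 = -1)
-19*Z(-6) + 159 = -19*(-1) + 159 = 19 + 159 = 178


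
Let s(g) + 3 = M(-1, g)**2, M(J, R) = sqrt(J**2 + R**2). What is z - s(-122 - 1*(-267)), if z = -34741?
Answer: -55764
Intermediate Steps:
s(g) = -2 + g**2 (s(g) = -3 + (sqrt((-1)**2 + g**2))**2 = -3 + (sqrt(1 + g**2))**2 = -3 + (1 + g**2) = -2 + g**2)
z - s(-122 - 1*(-267)) = -34741 - (-2 + (-122 - 1*(-267))**2) = -34741 - (-2 + (-122 + 267)**2) = -34741 - (-2 + 145**2) = -34741 - (-2 + 21025) = -34741 - 1*21023 = -34741 - 21023 = -55764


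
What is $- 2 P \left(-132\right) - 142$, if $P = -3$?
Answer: $-934$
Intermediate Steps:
$- 2 P \left(-132\right) - 142 = \left(-2\right) \left(-3\right) \left(-132\right) - 142 = 6 \left(-132\right) - 142 = -792 - 142 = -934$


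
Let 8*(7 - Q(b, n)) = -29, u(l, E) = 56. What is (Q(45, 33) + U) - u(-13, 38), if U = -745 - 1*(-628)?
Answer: -1299/8 ≈ -162.38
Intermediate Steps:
Q(b, n) = 85/8 (Q(b, n) = 7 - 1/8*(-29) = 7 + 29/8 = 85/8)
U = -117 (U = -745 + 628 = -117)
(Q(45, 33) + U) - u(-13, 38) = (85/8 - 117) - 1*56 = -851/8 - 56 = -1299/8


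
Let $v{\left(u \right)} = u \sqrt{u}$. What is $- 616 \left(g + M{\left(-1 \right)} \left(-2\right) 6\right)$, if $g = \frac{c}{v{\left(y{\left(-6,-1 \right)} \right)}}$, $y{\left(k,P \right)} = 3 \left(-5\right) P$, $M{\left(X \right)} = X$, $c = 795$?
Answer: $-7392 - \frac{32648 \sqrt{15}}{15} \approx -15822.0$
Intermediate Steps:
$y{\left(k,P \right)} = - 15 P$
$v{\left(u \right)} = u^{\frac{3}{2}}$
$g = \frac{53 \sqrt{15}}{15}$ ($g = \frac{795}{\left(\left(-15\right) \left(-1\right)\right)^{\frac{3}{2}}} = \frac{795}{15^{\frac{3}{2}}} = \frac{795}{15 \sqrt{15}} = 795 \frac{\sqrt{15}}{225} = \frac{53 \sqrt{15}}{15} \approx 13.685$)
$- 616 \left(g + M{\left(-1 \right)} \left(-2\right) 6\right) = - 616 \left(\frac{53 \sqrt{15}}{15} + \left(-1\right) \left(-2\right) 6\right) = - 616 \left(\frac{53 \sqrt{15}}{15} + 2 \cdot 6\right) = - 616 \left(\frac{53 \sqrt{15}}{15} + 12\right) = - 616 \left(12 + \frac{53 \sqrt{15}}{15}\right) = -7392 - \frac{32648 \sqrt{15}}{15}$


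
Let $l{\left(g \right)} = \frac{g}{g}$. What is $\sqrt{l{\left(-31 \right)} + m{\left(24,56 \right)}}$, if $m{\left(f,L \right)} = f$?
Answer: $5$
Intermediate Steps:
$l{\left(g \right)} = 1$
$\sqrt{l{\left(-31 \right)} + m{\left(24,56 \right)}} = \sqrt{1 + 24} = \sqrt{25} = 5$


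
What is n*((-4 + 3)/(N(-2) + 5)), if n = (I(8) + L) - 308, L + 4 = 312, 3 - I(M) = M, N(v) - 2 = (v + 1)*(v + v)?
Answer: 5/11 ≈ 0.45455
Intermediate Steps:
N(v) = 2 + 2*v*(1 + v) (N(v) = 2 + (v + 1)*(v + v) = 2 + (1 + v)*(2*v) = 2 + 2*v*(1 + v))
I(M) = 3 - M
L = 308 (L = -4 + 312 = 308)
n = -5 (n = ((3 - 1*8) + 308) - 308 = ((3 - 8) + 308) - 308 = (-5 + 308) - 308 = 303 - 308 = -5)
n*((-4 + 3)/(N(-2) + 5)) = -5*(-4 + 3)/((2 + 2*(-2) + 2*(-2)²) + 5) = -(-5)/((2 - 4 + 2*4) + 5) = -(-5)/((2 - 4 + 8) + 5) = -(-5)/(6 + 5) = -(-5)/11 = -5*(-1/11) = 5/11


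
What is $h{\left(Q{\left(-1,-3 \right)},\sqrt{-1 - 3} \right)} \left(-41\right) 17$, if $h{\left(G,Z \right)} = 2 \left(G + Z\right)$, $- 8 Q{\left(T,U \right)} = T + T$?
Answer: $- \frac{697}{2} - 2788 i \approx -348.5 - 2788.0 i$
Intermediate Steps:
$Q{\left(T,U \right)} = - \frac{T}{4}$ ($Q{\left(T,U \right)} = - \frac{T + T}{8} = - \frac{2 T}{8} = - \frac{T}{4}$)
$h{\left(G,Z \right)} = 2 G + 2 Z$
$h{\left(Q{\left(-1,-3 \right)},\sqrt{-1 - 3} \right)} \left(-41\right) 17 = \left(2 \left(\left(- \frac{1}{4}\right) \left(-1\right)\right) + 2 \sqrt{-1 - 3}\right) \left(-41\right) 17 = \left(2 \cdot \frac{1}{4} + 2 \sqrt{-4}\right) \left(-41\right) 17 = \left(\frac{1}{2} + 2 \cdot 2 i\right) \left(-41\right) 17 = \left(\frac{1}{2} + 4 i\right) \left(-41\right) 17 = \left(- \frac{41}{2} - 164 i\right) 17 = - \frac{697}{2} - 2788 i$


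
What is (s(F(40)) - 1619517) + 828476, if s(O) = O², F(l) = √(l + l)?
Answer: -790961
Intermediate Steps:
F(l) = √2*√l (F(l) = √(2*l) = √2*√l)
(s(F(40)) - 1619517) + 828476 = ((√2*√40)² - 1619517) + 828476 = ((√2*(2*√10))² - 1619517) + 828476 = ((4*√5)² - 1619517) + 828476 = (80 - 1619517) + 828476 = -1619437 + 828476 = -790961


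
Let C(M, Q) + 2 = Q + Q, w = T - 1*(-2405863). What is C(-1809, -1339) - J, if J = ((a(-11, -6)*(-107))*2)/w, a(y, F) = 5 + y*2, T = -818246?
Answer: -4254817198/1587617 ≈ -2680.0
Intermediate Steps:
a(y, F) = 5 + 2*y
w = 1587617 (w = -818246 - 1*(-2405863) = -818246 + 2405863 = 1587617)
C(M, Q) = -2 + 2*Q (C(M, Q) = -2 + (Q + Q) = -2 + 2*Q)
J = 3638/1587617 (J = (((5 + 2*(-11))*(-107))*2)/1587617 = (((5 - 22)*(-107))*2)*(1/1587617) = (-17*(-107)*2)*(1/1587617) = (1819*2)*(1/1587617) = 3638*(1/1587617) = 3638/1587617 ≈ 0.0022915)
C(-1809, -1339) - J = (-2 + 2*(-1339)) - 1*3638/1587617 = (-2 - 2678) - 3638/1587617 = -2680 - 3638/1587617 = -4254817198/1587617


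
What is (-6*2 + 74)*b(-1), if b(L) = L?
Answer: -62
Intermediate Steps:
(-6*2 + 74)*b(-1) = (-6*2 + 74)*(-1) = (-12 + 74)*(-1) = 62*(-1) = -62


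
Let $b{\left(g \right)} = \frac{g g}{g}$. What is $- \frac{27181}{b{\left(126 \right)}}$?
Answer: $- \frac{3883}{18} \approx -215.72$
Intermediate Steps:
$b{\left(g \right)} = g$ ($b{\left(g \right)} = \frac{g^{2}}{g} = g$)
$- \frac{27181}{b{\left(126 \right)}} = - \frac{27181}{126} = \left(-27181\right) \frac{1}{126} = - \frac{3883}{18}$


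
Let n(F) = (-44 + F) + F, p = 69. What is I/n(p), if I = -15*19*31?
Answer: -8835/94 ≈ -93.989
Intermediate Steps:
n(F) = -44 + 2*F
I = -8835 (I = -285*31 = -8835)
I/n(p) = -8835/(-44 + 2*69) = -8835/(-44 + 138) = -8835/94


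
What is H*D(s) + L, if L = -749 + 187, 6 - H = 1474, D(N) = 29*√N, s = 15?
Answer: -562 - 42572*√15 ≈ -1.6544e+5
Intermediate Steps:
H = -1468 (H = 6 - 1*1474 = 6 - 1474 = -1468)
L = -562
H*D(s) + L = -42572*√15 - 562 = -562 - 42572*√15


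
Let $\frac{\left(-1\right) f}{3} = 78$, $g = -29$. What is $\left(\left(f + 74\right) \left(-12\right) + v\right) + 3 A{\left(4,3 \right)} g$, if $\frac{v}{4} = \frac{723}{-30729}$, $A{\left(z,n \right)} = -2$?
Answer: $\frac{21447878}{10243} \approx 2093.9$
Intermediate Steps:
$f = -234$ ($f = \left(-3\right) 78 = -234$)
$v = - \frac{964}{10243}$ ($v = 4 \frac{723}{-30729} = 4 \cdot 723 \left(- \frac{1}{30729}\right) = 4 \left(- \frac{241}{10243}\right) = - \frac{964}{10243} \approx -0.094113$)
$\left(\left(f + 74\right) \left(-12\right) + v\right) + 3 A{\left(4,3 \right)} g = \left(\left(-234 + 74\right) \left(-12\right) - \frac{964}{10243}\right) + 3 \left(-2\right) \left(-29\right) = \left(\left(-160\right) \left(-12\right) - \frac{964}{10243}\right) - -174 = \left(1920 - \frac{964}{10243}\right) + 174 = \frac{19665596}{10243} + 174 = \frac{21447878}{10243}$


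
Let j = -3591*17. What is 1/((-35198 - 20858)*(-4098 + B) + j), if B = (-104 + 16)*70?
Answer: 1/574961401 ≈ 1.7392e-9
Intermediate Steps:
B = -6160 (B = -88*70 = -6160)
j = -61047
1/((-35198 - 20858)*(-4098 + B) + j) = 1/((-35198 - 20858)*(-4098 - 6160) - 61047) = 1/(-56056*(-10258) - 61047) = 1/(575022448 - 61047) = 1/574961401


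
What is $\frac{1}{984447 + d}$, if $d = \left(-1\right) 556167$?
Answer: $\frac{1}{428280} \approx 2.3349 \cdot 10^{-6}$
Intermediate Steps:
$d = -556167$
$\frac{1}{984447 + d} = \frac{1}{984447 - 556167} = \frac{1}{428280}$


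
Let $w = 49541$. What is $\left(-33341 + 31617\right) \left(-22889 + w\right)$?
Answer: $-45948048$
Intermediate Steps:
$\left(-33341 + 31617\right) \left(-22889 + w\right) = \left(-33341 + 31617\right) \left(-22889 + 49541\right) = \left(-1724\right) 26652 = -45948048$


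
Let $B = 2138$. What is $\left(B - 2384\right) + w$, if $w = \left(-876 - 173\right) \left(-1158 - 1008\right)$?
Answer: $2271888$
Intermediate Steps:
$w = 2272134$ ($w = \left(-1049\right) \left(-2166\right) = 2272134$)
$\left(B - 2384\right) + w = \left(2138 - 2384\right) + 2272134 = -246 + 2272134 = 2271888$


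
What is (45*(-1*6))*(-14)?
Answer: 3780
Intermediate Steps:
(45*(-1*6))*(-14) = (45*(-6))*(-14) = -270*(-14) = 3780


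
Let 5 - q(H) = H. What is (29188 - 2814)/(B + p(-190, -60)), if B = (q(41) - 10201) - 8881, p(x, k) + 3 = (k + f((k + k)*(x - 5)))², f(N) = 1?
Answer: -13187/7820 ≈ -1.6863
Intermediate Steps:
q(H) = 5 - H
p(x, k) = -3 + (1 + k)² (p(x, k) = -3 + (k + 1)² = -3 + (1 + k)²)
B = -19118 (B = ((5 - 1*41) - 10201) - 8881 = ((5 - 41) - 10201) - 8881 = (-36 - 10201) - 8881 = -10237 - 8881 = -19118)
(29188 - 2814)/(B + p(-190, -60)) = (29188 - 2814)/(-19118 + (-3 + (1 - 60)²)) = 26374/(-19118 + (-3 + (-59)²)) = 26374/(-19118 + (-3 + 3481)) = 26374/(-19118 + 3478) = 26374/(-15640) = 26374*(-1/15640) = -13187/7820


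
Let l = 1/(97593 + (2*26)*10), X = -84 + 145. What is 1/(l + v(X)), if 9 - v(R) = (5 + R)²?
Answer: -98113/426497210 ≈ -0.00023004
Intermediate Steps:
X = 61
v(R) = 9 - (5 + R)²
l = 1/98113 (l = 1/(97593 + 52*10) = 1/(97593 + 520) = 1/98113 ≈ 1.0192e-5)
1/(l + v(X)) = 1/(1/98113 + (9 - (5 + 61)²)) = 1/(1/98113 + (9 - 1*66²)) = 1/(1/98113 + (9 - 1*4356)) = 1/(1/98113 + (9 - 4356)) = 1/(1/98113 - 4347) = 1/(-426497210/98113) = -98113/426497210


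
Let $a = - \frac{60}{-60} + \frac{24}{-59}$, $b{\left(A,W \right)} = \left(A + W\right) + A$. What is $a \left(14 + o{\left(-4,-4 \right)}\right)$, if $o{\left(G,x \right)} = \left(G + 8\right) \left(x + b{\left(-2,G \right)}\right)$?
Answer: $- \frac{1190}{59} \approx -20.169$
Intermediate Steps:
$b{\left(A,W \right)} = W + 2 A$
$a = \frac{35}{59}$ ($a = \left(-60\right) \left(- \frac{1}{60}\right) + 24 \left(- \frac{1}{59}\right) = 1 - \frac{24}{59} = \frac{35}{59} \approx 0.59322$)
$o{\left(G,x \right)} = \left(8 + G\right) \left(-4 + G + x\right)$ ($o{\left(G,x \right)} = \left(G + 8\right) \left(x + \left(G + 2 \left(-2\right)\right)\right) = \left(8 + G\right) \left(x + \left(G - 4\right)\right) = \left(8 + G\right) \left(x + \left(-4 + G\right)\right) = \left(8 + G\right) \left(-4 + G + x\right)$)
$a \left(14 + o{\left(-4,-4 \right)}\right) = \frac{35 \left(14 + \left(-32 + \left(-4\right)^{2} + 4 \left(-4\right) + 8 \left(-4\right) - -16\right)\right)}{59} = \frac{35 \left(14 - 48\right)}{59} = \frac{35}{59} \left(-34\right) = - \frac{1190}{59}$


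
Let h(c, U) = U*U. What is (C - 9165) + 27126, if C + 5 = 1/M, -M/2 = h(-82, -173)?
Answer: 1074810247/59858 ≈ 17956.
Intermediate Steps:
h(c, U) = U²
M = -59858 (M = -2*(-173)² = -2*29929 = -59858)
C = -299291/59858 (C = -5 + 1/(-59858) = -5 - 1/59858 = -299291/59858 ≈ -5.0000)
(C - 9165) + 27126 = (-299291/59858 - 9165) + 27126 = -548897861/59858 + 27126 = 1074810247/59858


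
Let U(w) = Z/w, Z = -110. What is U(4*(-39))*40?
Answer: 1100/39 ≈ 28.205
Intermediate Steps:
U(w) = -110/w
U(4*(-39))*40 = -110/(4*(-39))*40 = -110/(-156)*40 = -110*(-1/156)*40 = (55/78)*40 = 1100/39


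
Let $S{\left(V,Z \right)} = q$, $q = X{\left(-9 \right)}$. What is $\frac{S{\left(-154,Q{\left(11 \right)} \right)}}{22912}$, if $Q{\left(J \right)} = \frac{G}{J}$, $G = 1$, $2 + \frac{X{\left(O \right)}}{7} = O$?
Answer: $- \frac{77}{22912} \approx -0.0033607$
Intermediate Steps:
$X{\left(O \right)} = -14 + 7 O$
$Q{\left(J \right)} = \frac{1}{J}$ ($Q{\left(J \right)} = 1 \frac{1}{J} = \frac{1}{J}$)
$q = -77$ ($q = -14 + 7 \left(-9\right) = -14 - 63 = -77$)
$S{\left(V,Z \right)} = -77$
$\frac{S{\left(-154,Q{\left(11 \right)} \right)}}{22912} = - \frac{77}{22912}$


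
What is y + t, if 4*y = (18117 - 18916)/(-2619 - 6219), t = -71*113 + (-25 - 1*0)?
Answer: -284512097/35352 ≈ -8048.0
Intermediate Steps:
t = -8048 (t = -8023 + (-25 + 0) = -8023 - 25 = -8048)
y = 799/35352 (y = ((18117 - 18916)/(-2619 - 6219))/4 = (-799/(-8838))/4 = (-799*(-1/8838))/4 = (¼)*(799/8838) = 799/35352 ≈ 0.022601)
y + t = 799/35352 - 8048 = -284512097/35352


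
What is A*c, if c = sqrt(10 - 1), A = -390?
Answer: -1170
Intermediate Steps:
c = 3 (c = sqrt(9) = 3)
A*c = -390*3 = -1170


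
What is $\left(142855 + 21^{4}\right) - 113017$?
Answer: $224319$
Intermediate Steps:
$\left(142855 + 21^{4}\right) - 113017 = \left(142855 + 194481\right) - 113017 = 337336 - 113017 = 224319$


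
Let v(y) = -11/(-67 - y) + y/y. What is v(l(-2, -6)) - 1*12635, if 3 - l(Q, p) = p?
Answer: -960173/76 ≈ -12634.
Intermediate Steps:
l(Q, p) = 3 - p
v(y) = 1 - 11/(-67 - y) (v(y) = -11/(-67 - y) + 1 = 1 - 11/(-67 - y))
v(l(-2, -6)) - 1*12635 = (78 + (3 - 1*(-6)))/(67 + (3 - 1*(-6))) - 1*12635 = (78 + (3 + 6))/(67 + (3 + 6)) - 12635 = (78 + 9)/(67 + 9) - 12635 = 87/76 - 12635 = -960173/76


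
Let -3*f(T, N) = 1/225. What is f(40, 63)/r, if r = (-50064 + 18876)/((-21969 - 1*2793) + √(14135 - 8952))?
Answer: -4127/3508650 + √5183/21051900 ≈ -0.0011728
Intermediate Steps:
f(T, N) = -1/675 (f(T, N) = -⅓/225 = -⅓*1/225 = -1/675)
r = -31188/(-24762 + √5183) (r = -31188/((-21969 - 2793) + √5183) = -31188/(-24762 + √5183) ≈ 1.2632)
f(40, 63)/r = -1/(675*(772277256/613151461 + 31188*√5183/613151461))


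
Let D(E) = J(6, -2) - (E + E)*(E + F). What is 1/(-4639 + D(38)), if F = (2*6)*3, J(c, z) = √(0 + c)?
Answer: -3421/35109721 - √6/105329163 ≈ -9.7461e-5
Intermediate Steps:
J(c, z) = √c
F = 36 (F = 12*3 = 36)
D(E) = √6 - 2*E*(36 + E) (D(E) = √6 - (E + E)*(E + 36) = √6 - 2*E*(36 + E))
1/(-4639 + D(38)) = 1/(-4639 + (√6 - 72*38 - 2*38²)) = 1/(-4639 + (√6 - 2736 - 2*1444)) = 1/(-4639 + (√6 - 2736 - 2888)) = 1/(-4639 + (-5624 + √6)) = 1/(-10263 + √6)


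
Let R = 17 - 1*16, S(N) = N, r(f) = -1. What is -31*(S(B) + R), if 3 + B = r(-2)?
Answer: 93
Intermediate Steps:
B = -4 (B = -3 - 1 = -4)
R = 1 (R = 17 - 16 = 1)
-31*(S(B) + R) = -31*(-4 + 1) = -31*(-3) = 93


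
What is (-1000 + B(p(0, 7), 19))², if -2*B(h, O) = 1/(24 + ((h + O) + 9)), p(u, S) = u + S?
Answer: 13924236001/13924 ≈ 1.0000e+6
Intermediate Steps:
p(u, S) = S + u
B(h, O) = -1/(2*(33 + O + h)) (B(h, O) = -1/(2*(24 + ((h + O) + 9))) = -1/(2*(24 + ((O + h) + 9))) = -1/(2*(24 + (9 + O + h))) = -1/(2*(33 + O + h)))
(-1000 + B(p(0, 7), 19))² = (-1000 - 1/(66 + 2*19 + 2*(7 + 0)))² = (-1000 - 1/(66 + 38 + 2*7))² = (-1000 - 1/(66 + 38 + 14))² = (-1000 - 1/118)² = (-118001/118)² = 13924236001/13924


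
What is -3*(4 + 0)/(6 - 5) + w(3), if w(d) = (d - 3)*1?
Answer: -12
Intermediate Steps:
w(d) = -3 + d (w(d) = (-3 + d)*1 = -3 + d)
-3*(4 + 0)/(6 - 5) + w(3) = -3*(4 + 0)/(6 - 5) + (-3 + 3) = -12/1 + 0 = -12 + 0 = -12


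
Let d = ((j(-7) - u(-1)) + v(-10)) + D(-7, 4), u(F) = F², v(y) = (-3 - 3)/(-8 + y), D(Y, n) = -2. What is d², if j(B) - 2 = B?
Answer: 529/9 ≈ 58.778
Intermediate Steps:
j(B) = 2 + B
v(y) = -6/(-8 + y)
d = -23/3 (d = (((2 - 7) - 1*(-1)²) - 6/(-8 - 10)) - 2 = ((-5 - 1*1) - 6/(-18)) - 2 = ((-5 - 1) - 6*(-1/18)) - 2 = (-6 + ⅓) - 2 = -17/3 - 2 = -23/3 ≈ -7.6667)
d² = (-23/3)² = 529/9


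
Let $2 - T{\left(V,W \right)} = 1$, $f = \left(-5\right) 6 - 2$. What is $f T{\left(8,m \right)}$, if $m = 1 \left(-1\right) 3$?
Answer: $-32$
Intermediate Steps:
$m = -3$ ($m = \left(-1\right) 3 = -3$)
$f = -32$ ($f = -30 - 2 = -32$)
$T{\left(V,W \right)} = 1$ ($T{\left(V,W \right)} = 2 - 1 = 1$)
$f T{\left(8,m \right)} = \left(-32\right) 1 = -32$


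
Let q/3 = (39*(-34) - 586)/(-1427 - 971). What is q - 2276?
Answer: -2726056/1199 ≈ -2273.6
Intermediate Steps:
q = 2868/1199 (q = 3*((39*(-34) - 586)/(-1427 - 971)) = 3*((-1326 - 586)/(-2398)) = 3*(-1912*(-1/2398)) = 3*(956/1199) = 2868/1199 ≈ 2.3920)
q - 2276 = 2868/1199 - 2276 = -2726056/1199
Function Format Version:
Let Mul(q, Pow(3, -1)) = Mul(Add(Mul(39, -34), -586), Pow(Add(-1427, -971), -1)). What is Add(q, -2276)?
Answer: Rational(-2726056, 1199) ≈ -2273.6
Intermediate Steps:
q = Rational(2868, 1199) (q = Mul(3, Mul(Add(Mul(39, -34), -586), Pow(Add(-1427, -971), -1))) = Mul(3, Mul(Add(-1326, -586), Pow(-2398, -1))) = Mul(3, Mul(-1912, Rational(-1, 2398))) = Mul(3, Rational(956, 1199)) = Rational(2868, 1199) ≈ 2.3920)
Add(q, -2276) = Add(Rational(2868, 1199), -2276) = Rational(-2726056, 1199)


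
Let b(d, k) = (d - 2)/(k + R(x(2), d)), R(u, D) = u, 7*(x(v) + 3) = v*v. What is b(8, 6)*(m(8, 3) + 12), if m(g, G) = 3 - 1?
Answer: 588/25 ≈ 23.520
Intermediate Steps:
x(v) = -3 + v²/7 (x(v) = -3 + (v*v)/7 = -3 + v²/7)
m(g, G) = 2
b(d, k) = (-2 + d)/(-17/7 + k) (b(d, k) = (d - 2)/(k + (-3 + (⅐)*2²)) = (-2 + d)/(k + (-3 + (⅐)*4)) = (-2 + d)/(k + (-3 + 4/7)) = (-2 + d)/(k - 17/7) = (-2 + d)/(-17/7 + k))
b(8, 6)*(m(8, 3) + 12) = (7*(-2 + 8)/(-17 + 7*6))*(2 + 12) = (7*6/(-17 + 42))*14 = (7*6/25)*14 = (7*(1/25)*6)*14 = (42/25)*14 = 588/25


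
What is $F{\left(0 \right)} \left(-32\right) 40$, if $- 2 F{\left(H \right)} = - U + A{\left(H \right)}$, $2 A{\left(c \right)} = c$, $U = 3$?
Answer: $-1920$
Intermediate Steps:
$A{\left(c \right)} = \frac{c}{2}$
$F{\left(H \right)} = \frac{3}{2} - \frac{H}{4}$ ($F{\left(H \right)} = - \frac{\left(-1\right) 3 + \frac{H}{2}}{2} = - \frac{-3 + \frac{H}{2}}{2} = \frac{3}{2} - \frac{H}{4}$)
$F{\left(0 \right)} \left(-32\right) 40 = \left(\frac{3}{2} - 0\right) \left(-32\right) 40 = \left(\frac{3}{2} + 0\right) \left(-32\right) 40 = \frac{3}{2} \left(-32\right) 40 = \left(-48\right) 40 = -1920$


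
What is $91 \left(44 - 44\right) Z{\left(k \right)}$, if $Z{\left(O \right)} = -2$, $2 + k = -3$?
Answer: $0$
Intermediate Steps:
$k = -5$ ($k = -2 - 3 = -5$)
$91 \left(44 - 44\right) Z{\left(k \right)} = 91 \left(44 - 44\right) \left(-2\right) = 91 \cdot 0 \left(-2\right) = 0 \left(-2\right) = 0$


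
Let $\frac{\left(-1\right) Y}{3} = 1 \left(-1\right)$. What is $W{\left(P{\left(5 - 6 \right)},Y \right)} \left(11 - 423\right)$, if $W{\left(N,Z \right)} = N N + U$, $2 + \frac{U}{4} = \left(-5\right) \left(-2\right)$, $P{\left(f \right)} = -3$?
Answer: $-16892$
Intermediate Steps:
$Y = 3$ ($Y = - 3 \cdot 1 \left(-1\right) = \left(-3\right) \left(-1\right) = 3$)
$U = 32$ ($U = -8 + 4 \left(\left(-5\right) \left(-2\right)\right) = -8 + 4 \cdot 10 = -8 + 40 = 32$)
$W{\left(N,Z \right)} = 32 + N^{2}$ ($W{\left(N,Z \right)} = N N + 32 = N^{2} + 32 = 32 + N^{2}$)
$W{\left(P{\left(5 - 6 \right)},Y \right)} \left(11 - 423\right) = \left(32 + \left(-3\right)^{2}\right) \left(11 - 423\right) = \left(32 + 9\right) \left(-412\right) = 41 \left(-412\right) = -16892$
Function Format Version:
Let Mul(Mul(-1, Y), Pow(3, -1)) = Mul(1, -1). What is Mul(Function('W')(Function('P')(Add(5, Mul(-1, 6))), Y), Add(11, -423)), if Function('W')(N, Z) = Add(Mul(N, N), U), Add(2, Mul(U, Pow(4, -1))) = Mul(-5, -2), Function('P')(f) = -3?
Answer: -16892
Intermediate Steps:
Y = 3 (Y = Mul(-3, Mul(1, -1)) = Mul(-3, -1) = 3)
U = 32 (U = Add(-8, Mul(4, Mul(-5, -2))) = Add(-8, Mul(4, 10)) = Add(-8, 40) = 32)
Function('W')(N, Z) = Add(32, Pow(N, 2)) (Function('W')(N, Z) = Add(Mul(N, N), 32) = Add(Pow(N, 2), 32) = Add(32, Pow(N, 2)))
Mul(Function('W')(Function('P')(Add(5, Mul(-1, 6))), Y), Add(11, -423)) = Mul(Add(32, Pow(-3, 2)), Add(11, -423)) = Mul(Add(32, 9), -412) = Mul(41, -412) = -16892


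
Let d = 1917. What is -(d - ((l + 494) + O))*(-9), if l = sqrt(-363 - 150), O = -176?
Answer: 14391 - 27*I*sqrt(57) ≈ 14391.0 - 203.85*I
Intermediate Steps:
l = 3*I*sqrt(57) (l = sqrt(-513) = 3*I*sqrt(57) ≈ 22.65*I)
-(d - ((l + 494) + O))*(-9) = -(1917 - ((3*I*sqrt(57) + 494) - 176))*(-9) = -(1917 - ((494 + 3*I*sqrt(57)) - 176))*(-9) = -(1917 - (318 + 3*I*sqrt(57)))*(-9) = -(1917 + (-318 - 3*I*sqrt(57)))*(-9) = -(1599 - 3*I*sqrt(57))*(-9) = -(-14391 + 27*I*sqrt(57)) = 14391 - 27*I*sqrt(57)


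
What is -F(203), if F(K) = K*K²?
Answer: -8365427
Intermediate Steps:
F(K) = K³
-F(203) = -1*203³ = -1*8365427 = -8365427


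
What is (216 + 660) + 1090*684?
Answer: 746436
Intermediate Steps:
(216 + 660) + 1090*684 = 876 + 745560 = 746436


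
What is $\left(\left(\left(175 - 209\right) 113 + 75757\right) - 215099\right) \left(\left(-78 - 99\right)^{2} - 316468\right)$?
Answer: $40827342576$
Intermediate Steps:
$\left(\left(\left(175 - 209\right) 113 + 75757\right) - 215099\right) \left(\left(-78 - 99\right)^{2} - 316468\right) = \left(\left(\left(-34\right) 113 + 75757\right) - 215099\right) \left(\left(-177\right)^{2} - 316468\right) = \left(\left(-3842 + 75757\right) - 215099\right) \left(31329 - 316468\right) = \left(71915 - 215099\right) \left(-285139\right) = \left(-143184\right) \left(-285139\right) = 40827342576$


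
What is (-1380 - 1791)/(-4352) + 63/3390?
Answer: 1837311/2458880 ≈ 0.74721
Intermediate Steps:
(-1380 - 1791)/(-4352) + 63/3390 = -3171*(-1/4352) + 63*(1/3390) = 3171/4352 + 21/1130 = 1837311/2458880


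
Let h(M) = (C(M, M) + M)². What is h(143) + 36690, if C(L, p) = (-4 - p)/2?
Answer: 166081/4 ≈ 41520.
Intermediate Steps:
C(L, p) = -2 - p/2 (C(L, p) = (-4 - p)*(½) = -2 - p/2)
h(M) = (-2 + M/2)² (h(M) = ((-2 - M/2) + M)² = (-2 + M/2)²)
h(143) + 36690 = (-4 + 143)²/4 + 36690 = (¼)*139² + 36690 = (¼)*19321 + 36690 = 19321/4 + 36690 = 166081/4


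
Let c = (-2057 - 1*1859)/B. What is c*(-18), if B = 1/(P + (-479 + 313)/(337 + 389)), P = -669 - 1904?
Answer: -1995199152/11 ≈ -1.8138e+8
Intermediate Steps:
P = -2573
B = -363/934082 (B = 1/(-2573 + (-479 + 313)/(337 + 389)) = 1/(-2573 - 166/726) = 1/(-2573 - 166*1/726) = 1/(-2573 - 83/363) = 1/(-934082/363) = -363/934082 ≈ -0.00038862)
c = 332533192/33 (c = (-2057 - 1*1859)/(-363/934082) = (-2057 - 1859)*(-934082/363) = -3916*(-934082/363) = 332533192/33 ≈ 1.0077e+7)
c*(-18) = (332533192/33)*(-18) = -1995199152/11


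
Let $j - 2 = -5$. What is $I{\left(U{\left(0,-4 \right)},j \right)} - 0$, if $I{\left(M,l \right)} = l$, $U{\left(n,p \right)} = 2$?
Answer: $-3$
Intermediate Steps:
$j = -3$ ($j = 2 - 5 = -3$)
$I{\left(U{\left(0,-4 \right)},j \right)} - 0 = -3 - 0 = -3 + 0 = -3$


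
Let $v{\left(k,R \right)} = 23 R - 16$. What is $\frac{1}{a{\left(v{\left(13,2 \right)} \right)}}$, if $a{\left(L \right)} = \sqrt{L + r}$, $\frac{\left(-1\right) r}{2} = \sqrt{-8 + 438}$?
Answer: $\frac{\sqrt{2}}{2 \sqrt{15 - \sqrt{430}}} \approx - 0.29523 i$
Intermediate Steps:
$v{\left(k,R \right)} = -16 + 23 R$
$r = - 2 \sqrt{430}$ ($r = - 2 \sqrt{-8 + 438} = - 2 \sqrt{430} \approx -41.473$)
$a{\left(L \right)} = \sqrt{L - 2 \sqrt{430}}$
$\frac{1}{a{\left(v{\left(13,2 \right)} \right)}} = \frac{1}{\sqrt{\left(-16 + 23 \cdot 2\right) - 2 \sqrt{430}}} = \frac{1}{\sqrt{\left(-16 + 46\right) - 2 \sqrt{430}}} = \frac{1}{\sqrt{30 - 2 \sqrt{430}}}$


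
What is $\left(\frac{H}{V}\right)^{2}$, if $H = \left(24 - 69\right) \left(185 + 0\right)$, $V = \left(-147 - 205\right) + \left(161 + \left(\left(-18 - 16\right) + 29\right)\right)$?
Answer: $\frac{69305625}{38416} \approx 1804.1$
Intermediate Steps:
$V = -196$ ($V = -352 + \left(161 + \left(-34 + 29\right)\right) = -352 + \left(161 - 5\right) = -352 + 156 = -196$)
$H = -8325$ ($H = \left(-45\right) 185 = -8325$)
$\left(\frac{H}{V}\right)^{2} = \left(- \frac{8325}{-196}\right)^{2} = \left(\left(-8325\right) \left(- \frac{1}{196}\right)\right)^{2} = \left(\frac{8325}{196}\right)^{2} = \frac{69305625}{38416}$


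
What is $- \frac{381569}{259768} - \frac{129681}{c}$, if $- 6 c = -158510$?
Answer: $- \frac{131302173119}{20587912840} \approx -6.3776$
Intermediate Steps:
$c = \frac{79255}{3}$ ($c = \left(- \frac{1}{6}\right) \left(-158510\right) = \frac{79255}{3} \approx 26418.0$)
$- \frac{381569}{259768} - \frac{129681}{c} = - \frac{381569}{259768} - \frac{129681}{\frac{79255}{3}} = \left(-381569\right) \frac{1}{259768} - \frac{389043}{79255} = - \frac{381569}{259768} - \frac{389043}{79255} = - \frac{131302173119}{20587912840}$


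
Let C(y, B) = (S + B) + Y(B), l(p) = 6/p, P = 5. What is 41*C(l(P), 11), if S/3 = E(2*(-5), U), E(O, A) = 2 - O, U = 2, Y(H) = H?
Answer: 2378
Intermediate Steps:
S = 36 (S = 3*(2 - 2*(-5)) = 3*(2 - 1*(-10)) = 3*(2 + 10) = 3*12 = 36)
C(y, B) = 36 + 2*B (C(y, B) = (36 + B) + B = 36 + 2*B)
41*C(l(P), 11) = 41*(36 + 2*11) = 41*(36 + 22) = 41*58 = 2378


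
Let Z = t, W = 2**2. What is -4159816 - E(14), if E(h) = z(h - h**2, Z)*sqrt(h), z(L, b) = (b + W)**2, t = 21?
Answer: -4159816 - 625*sqrt(14) ≈ -4.1622e+6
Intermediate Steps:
W = 4
Z = 21
z(L, b) = (4 + b)**2 (z(L, b) = (b + 4)**2 = (4 + b)**2)
E(h) = 625*sqrt(h) (E(h) = (4 + 21)**2*sqrt(h) = 25**2*sqrt(h) = 625*sqrt(h))
-4159816 - E(14) = -4159816 - 625*sqrt(14)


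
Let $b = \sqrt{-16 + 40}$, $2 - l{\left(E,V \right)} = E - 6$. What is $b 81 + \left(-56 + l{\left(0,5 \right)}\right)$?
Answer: $-48 + 162 \sqrt{6} \approx 348.82$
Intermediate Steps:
$l{\left(E,V \right)} = 8 - E$ ($l{\left(E,V \right)} = 2 - \left(E - 6\right) = 2 - \left(-6 + E\right) = 8 - E$)
$b = 2 \sqrt{6}$ ($b = \sqrt{24} = 2 \sqrt{6} \approx 4.899$)
$b 81 + \left(-56 + l{\left(0,5 \right)}\right) = 2 \sqrt{6} \cdot 81 + \left(-56 + \left(8 - 0\right)\right) = 162 \sqrt{6} + \left(-56 + \left(8 + 0\right)\right) = 162 \sqrt{6} + \left(-56 + 8\right) = 162 \sqrt{6} - 48 = -48 + 162 \sqrt{6}$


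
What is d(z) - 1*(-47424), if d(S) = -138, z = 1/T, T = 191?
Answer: 47286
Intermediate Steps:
z = 1/191 ≈ 0.0052356
d(z) - 1*(-47424) = -138 - 1*(-47424) = -138 + 47424 = 47286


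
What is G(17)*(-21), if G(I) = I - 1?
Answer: -336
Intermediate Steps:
G(I) = -1 + I
G(17)*(-21) = (-1 + 17)*(-21) = 16*(-21) = -336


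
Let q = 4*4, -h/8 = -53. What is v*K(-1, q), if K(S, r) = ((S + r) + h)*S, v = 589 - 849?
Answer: 114140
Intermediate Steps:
h = 424 (h = -8*(-53) = 424)
v = -260
q = 16
K(S, r) = S*(424 + S + r) (K(S, r) = ((S + r) + 424)*S = (424 + S + r)*S = S*(424 + S + r))
v*K(-1, q) = -(-260)*(424 - 1 + 16) = -(-260)*439 = -260*(-439) = 114140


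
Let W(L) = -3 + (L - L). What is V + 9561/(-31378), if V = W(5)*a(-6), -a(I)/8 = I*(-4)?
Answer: 18064167/31378 ≈ 575.70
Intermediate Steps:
W(L) = -3 (W(L) = -3 + 0 = -3)
a(I) = 32*I (a(I) = -8*I*(-4) = -(-32)*I = 32*I)
V = 576 (V = -96*(-6) = -3*(-192) = 576)
V + 9561/(-31378) = 576 + 9561/(-31378) = 576 + 9561*(-1/31378) = 576 - 9561/31378 = 18064167/31378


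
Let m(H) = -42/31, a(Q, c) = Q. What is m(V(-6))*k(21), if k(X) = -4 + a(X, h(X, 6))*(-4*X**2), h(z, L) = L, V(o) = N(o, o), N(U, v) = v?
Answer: 1556016/31 ≈ 50194.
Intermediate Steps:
V(o) = o
k(X) = -4 - 4*X**3 (k(X) = -4 + X*(-4*X**2) = -4 - 4*X**3)
m(H) = -42/31 (m(H) = -42*1/31 = -42/31)
m(V(-6))*k(21) = -42*(-4 - 4*21**3)/31 = -42*(-4 - 4*9261)/31 = -42*(-4 - 37044)/31 = -42/31*(-37048) = 1556016/31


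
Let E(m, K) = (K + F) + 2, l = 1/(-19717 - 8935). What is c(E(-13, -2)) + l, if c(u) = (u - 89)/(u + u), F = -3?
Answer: 1317989/85956 ≈ 15.333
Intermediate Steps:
l = -1/28652 (l = 1/(-28652) = -1/28652 ≈ -3.4902e-5)
E(m, K) = -1 + K (E(m, K) = (K - 3) + 2 = (-3 + K) + 2 = -1 + K)
c(u) = (-89 + u)/(2*u) (c(u) = (-89 + u)/((2*u)) = (-89 + u)*(1/(2*u)) = (-89 + u)/(2*u))
c(E(-13, -2)) + l = (-89 + (-1 - 2))/(2*(-1 - 2)) - 1/28652 = (1/2)*(-89 - 3)/(-3) - 1/28652 = (1/2)*(-1/3)*(-92) - 1/28652 = 46/3 - 1/28652 = 1317989/85956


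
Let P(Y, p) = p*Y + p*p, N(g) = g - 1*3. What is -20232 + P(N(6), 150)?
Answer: 2718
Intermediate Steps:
N(g) = -3 + g (N(g) = g - 3 = -3 + g)
P(Y, p) = p² + Y*p (P(Y, p) = Y*p + p² = p² + Y*p)
-20232 + P(N(6), 150) = -20232 + 150*((-3 + 6) + 150) = -20232 + 150*(3 + 150) = -20232 + 150*153 = -20232 + 22950 = 2718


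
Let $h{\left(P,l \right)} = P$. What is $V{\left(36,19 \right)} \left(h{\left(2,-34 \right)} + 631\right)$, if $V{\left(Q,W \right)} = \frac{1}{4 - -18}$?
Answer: $\frac{633}{22} \approx 28.773$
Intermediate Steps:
$V{\left(Q,W \right)} = \frac{1}{22}$ ($V{\left(Q,W \right)} = \frac{1}{4 + 18} = \frac{1}{22}$)
$V{\left(36,19 \right)} \left(h{\left(2,-34 \right)} + 631\right) = \frac{2 + 631}{22} = \frac{1}{22} \cdot 633 = \frac{633}{22}$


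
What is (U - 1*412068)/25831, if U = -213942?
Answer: -626010/25831 ≈ -24.235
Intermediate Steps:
(U - 1*412068)/25831 = (-213942 - 1*412068)/25831 = (-213942 - 412068)*(1/25831) = -626010*1/25831 = -626010/25831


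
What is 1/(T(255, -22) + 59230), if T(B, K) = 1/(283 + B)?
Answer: 538/31865741 ≈ 1.6883e-5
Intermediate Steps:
1/(T(255, -22) + 59230) = 1/(1/(283 + 255) + 59230) = 1/(1/538 + 59230) = 1/(31865741/538) = 538/31865741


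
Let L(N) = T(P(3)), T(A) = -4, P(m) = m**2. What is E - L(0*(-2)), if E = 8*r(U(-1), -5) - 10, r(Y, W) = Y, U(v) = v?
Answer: -14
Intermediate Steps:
L(N) = -4
E = -18 (E = 8*(-1) - 10 = -8 - 10 = -18)
E - L(0*(-2)) = -18 - 1*(-4) = -18 + 4 = -14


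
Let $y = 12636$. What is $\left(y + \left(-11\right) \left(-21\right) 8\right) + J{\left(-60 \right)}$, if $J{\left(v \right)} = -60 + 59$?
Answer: $14483$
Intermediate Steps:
$J{\left(v \right)} = -1$
$\left(y + \left(-11\right) \left(-21\right) 8\right) + J{\left(-60 \right)} = \left(12636 + \left(-11\right) \left(-21\right) 8\right) - 1 = \left(12636 + 231 \cdot 8\right) - 1 = \left(12636 + 1848\right) - 1 = 14484 - 1 = 14483$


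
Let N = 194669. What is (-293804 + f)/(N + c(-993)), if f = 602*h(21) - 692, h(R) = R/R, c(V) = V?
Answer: -146947/96838 ≈ -1.5175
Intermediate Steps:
h(R) = 1
f = -90 (f = 602*1 - 692 = 602 - 692 = -90)
(-293804 + f)/(N + c(-993)) = (-293804 - 90)/(194669 - 993) = -293894/193676 = -293894*1/193676 = -146947/96838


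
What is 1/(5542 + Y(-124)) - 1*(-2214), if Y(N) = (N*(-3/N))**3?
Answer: 12210211/5515 ≈ 2214.0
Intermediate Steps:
Y(N) = -27 (Y(N) = (-3)**3 = -27)
1/(5542 + Y(-124)) - 1*(-2214) = 1/(5542 - 27) - 1*(-2214) = 1/5515 + 2214 = 12210211/5515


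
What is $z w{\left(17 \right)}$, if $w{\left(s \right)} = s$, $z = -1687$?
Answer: $-28679$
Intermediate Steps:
$z w{\left(17 \right)} = \left(-1687\right) 17 = -28679$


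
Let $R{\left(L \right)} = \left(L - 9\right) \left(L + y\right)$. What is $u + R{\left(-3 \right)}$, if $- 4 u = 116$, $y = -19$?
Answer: $235$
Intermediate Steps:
$u = -29$ ($u = \left(- \frac{1}{4}\right) 116 = -29$)
$R{\left(L \right)} = \left(-19 + L\right) \left(-9 + L\right)$ ($R{\left(L \right)} = \left(L - 9\right) \left(L - 19\right) = \left(-9 + L\right) \left(-19 + L\right) = \left(-19 + L\right) \left(-9 + L\right)$)
$u + R{\left(-3 \right)} = -29 + \left(171 + \left(-3\right)^{2} - -84\right) = -29 + \left(171 + 9 + 84\right) = -29 + 264 = 235$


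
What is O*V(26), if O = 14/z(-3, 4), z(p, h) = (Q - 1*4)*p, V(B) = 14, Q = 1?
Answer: 196/9 ≈ 21.778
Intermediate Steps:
z(p, h) = -3*p (z(p, h) = (1 - 1*4)*p = (1 - 4)*p = -3*p)
O = 14/9 (O = 14/((-3*(-3))) = 14/9 ≈ 1.5556)
O*V(26) = (14/9)*14 = 196/9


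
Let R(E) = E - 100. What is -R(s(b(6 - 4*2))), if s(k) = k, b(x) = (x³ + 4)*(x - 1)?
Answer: 88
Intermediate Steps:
b(x) = (-1 + x)*(4 + x³) (b(x) = (4 + x³)*(-1 + x) = (-1 + x)*(4 + x³))
R(E) = -100 + E
-R(s(b(6 - 4*2))) = -(-100 + (-4 + (6 - 4*2)⁴ - (6 - 4*2)³ + 4*(6 - 4*2))) = -(-100 + (-4 + (6 - 8)⁴ - (6 - 8)³ + 4*(6 - 8))) = -(-100 + (-4 + (-2)⁴ - 1*(-2)³ + 4*(-2))) = -(-100 + (-4 + 16 - 1*(-8) - 8)) = -(-100 + (-4 + 16 + 8 - 8)) = -(-100 + 12) = -1*(-88) = 88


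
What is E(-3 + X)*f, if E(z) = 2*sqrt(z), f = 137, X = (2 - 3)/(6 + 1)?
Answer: 274*I*sqrt(154)/7 ≈ 485.75*I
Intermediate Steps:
X = -1/7 ≈ -0.14286
E(-3 + X)*f = (2*sqrt(-3 - 1/7))*137 = (2*sqrt(-22/7))*137 = (2*(I*sqrt(154)/7))*137 = (2*I*sqrt(154)/7)*137 = 274*I*sqrt(154)/7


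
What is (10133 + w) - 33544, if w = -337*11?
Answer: -27118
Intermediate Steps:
w = -3707
(10133 + w) - 33544 = (10133 - 3707) - 33544 = 6426 - 33544 = -27118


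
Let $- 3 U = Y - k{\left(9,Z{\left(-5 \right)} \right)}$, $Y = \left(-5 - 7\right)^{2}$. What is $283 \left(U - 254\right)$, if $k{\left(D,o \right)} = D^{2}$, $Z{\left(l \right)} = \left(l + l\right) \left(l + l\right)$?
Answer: $-77825$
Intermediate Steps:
$Z{\left(l \right)} = 4 l^{2}$ ($Z{\left(l \right)} = 2 l 2 l = 4 l^{2}$)
$Y = 144$ ($Y = \left(-12\right)^{2} = 144$)
$U = -21$ ($U = - \frac{144 - 9^{2}}{3} = - \frac{144 - 81}{3} = \left(- \frac{1}{3}\right) 63 = -21$)
$283 \left(U - 254\right) = 283 \left(-21 - 254\right) = 283 \left(-275\right) = -77825$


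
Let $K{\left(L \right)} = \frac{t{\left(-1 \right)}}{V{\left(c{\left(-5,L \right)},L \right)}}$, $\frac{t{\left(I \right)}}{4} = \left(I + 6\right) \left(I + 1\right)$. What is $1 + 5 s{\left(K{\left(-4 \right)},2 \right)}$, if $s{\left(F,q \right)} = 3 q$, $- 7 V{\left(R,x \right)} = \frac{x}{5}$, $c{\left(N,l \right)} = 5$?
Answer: $31$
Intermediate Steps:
$t{\left(I \right)} = 4 \left(1 + I\right) \left(6 + I\right)$ ($t{\left(I \right)} = 4 \left(I + 6\right) \left(I + 1\right) = 4 \left(6 + I\right) \left(1 + I\right) = 4 \left(1 + I\right) \left(6 + I\right)$)
$V{\left(R,x \right)} = - \frac{x}{35}$ ($V{\left(R,x \right)} = - \frac{x \frac{1}{5}}{7} = - \frac{\frac{1}{5} x}{7} = - \frac{x}{35}$)
$K{\left(L \right)} = 0$ ($K{\left(L \right)} = \frac{24 + 4 \left(-1\right)^{2} + 28 \left(-1\right)}{\left(- \frac{1}{35}\right) L} = \left(24 + 4 \cdot 1 - 28\right) \left(- \frac{35}{L}\right) = \left(24 + 4 - 28\right) \left(- \frac{35}{L}\right) = 0 \left(- \frac{35}{L}\right) = 0$)
$1 + 5 s{\left(K{\left(-4 \right)},2 \right)} = 1 + 5 \cdot 3 \cdot 2 = 1 + 5 \cdot 6 = 1 + 30 = 31$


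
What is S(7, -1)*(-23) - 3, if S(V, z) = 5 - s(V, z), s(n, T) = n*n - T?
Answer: 1032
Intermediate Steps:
s(n, T) = n² - T
S(V, z) = 5 + z - V² (S(V, z) = 5 - (V² - z) = 5 + (z - V²) = 5 + z - V²)
S(7, -1)*(-23) - 3 = (5 - 1 - 1*7²)*(-23) - 3 = (5 - 1 - 1*49)*(-23) - 3 = (5 - 1 - 49)*(-23) - 3 = -45*(-23) - 3 = 1035 - 3 = 1032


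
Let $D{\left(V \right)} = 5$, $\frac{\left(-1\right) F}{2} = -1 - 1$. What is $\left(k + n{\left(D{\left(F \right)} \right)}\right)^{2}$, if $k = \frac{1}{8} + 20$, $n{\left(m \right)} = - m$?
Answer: $\frac{14641}{64} \approx 228.77$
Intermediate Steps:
$F = 4$ ($F = - 2 \left(-1 - 1\right) = \left(-2\right) \left(-2\right) = 4$)
$k = \frac{161}{8}$ ($k = \frac{1}{8} + 20 = \frac{161}{8} \approx 20.125$)
$\left(k + n{\left(D{\left(F \right)} \right)}\right)^{2} = \left(\frac{161}{8} - 5\right)^{2} = \left(\frac{121}{8}\right)^{2} = \frac{14641}{64}$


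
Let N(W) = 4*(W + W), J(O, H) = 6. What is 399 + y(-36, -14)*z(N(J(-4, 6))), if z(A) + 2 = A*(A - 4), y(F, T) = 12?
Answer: 25719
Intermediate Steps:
N(W) = 8*W (N(W) = 4*(2*W) = 8*W)
z(A) = -2 + A*(-4 + A) (z(A) = -2 + A*(A - 4) = -2 + A*(-4 + A))
399 + y(-36, -14)*z(N(J(-4, 6))) = 399 + 12*(-2 + (8*6)² - 32*6) = 399 + 12*(-2 + 48² - 4*48) = 399 + 12*(-2 + 2304 - 192) = 399 + 12*2110 = 399 + 25320 = 25719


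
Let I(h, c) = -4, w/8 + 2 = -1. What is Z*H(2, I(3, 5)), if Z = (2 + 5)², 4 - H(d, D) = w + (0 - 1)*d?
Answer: 1470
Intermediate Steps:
w = -24 (w = -16 + 8*(-1) = -16 - 8 = -24)
H(d, D) = 28 + d (H(d, D) = 4 - (-24 + (0 - 1)*d) = 4 - (-24 - d) = 4 + (24 + d) = 28 + d)
Z = 49 (Z = 7² = 49)
Z*H(2, I(3, 5)) = 49*(28 + 2) = 49*30 = 1470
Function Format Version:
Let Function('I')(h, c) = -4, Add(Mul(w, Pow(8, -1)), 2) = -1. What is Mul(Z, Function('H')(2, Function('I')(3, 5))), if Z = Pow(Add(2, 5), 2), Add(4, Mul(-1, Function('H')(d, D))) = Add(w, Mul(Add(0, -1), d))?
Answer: 1470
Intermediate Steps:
w = -24 (w = Add(-16, Mul(8, -1)) = Add(-16, -8) = -24)
Function('H')(d, D) = Add(28, d) (Function('H')(d, D) = Add(4, Mul(-1, Add(-24, Mul(Add(0, -1), d)))) = Add(4, Mul(-1, Add(-24, Mul(-1, d)))) = Add(4, Add(24, d)) = Add(28, d))
Z = 49 (Z = Pow(7, 2) = 49)
Mul(Z, Function('H')(2, Function('I')(3, 5))) = Mul(49, Add(28, 2)) = Mul(49, 30) = 1470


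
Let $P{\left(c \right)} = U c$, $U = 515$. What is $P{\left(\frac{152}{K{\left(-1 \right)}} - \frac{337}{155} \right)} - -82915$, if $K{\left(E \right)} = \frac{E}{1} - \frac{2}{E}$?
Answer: $\frac{4962334}{31} \approx 1.6008 \cdot 10^{5}$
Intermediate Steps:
$K{\left(E \right)} = E - \frac{2}{E}$ ($K{\left(E \right)} = E 1 - \frac{2}{E} = E - \frac{2}{E}$)
$P{\left(c \right)} = 515 c$
$P{\left(\frac{152}{K{\left(-1 \right)}} - \frac{337}{155} \right)} - -82915 = 515 \left(\frac{152}{-1 - \frac{2}{-1}} - \frac{337}{155}\right) - -82915 = 515 \left(\frac{152}{-1 - -2} - \frac{337}{155}\right) + 82915 = 515 \left(\frac{152}{-1 + 2} - \frac{337}{155}\right) + 82915 = 515 \left(\frac{152}{1} - \frac{337}{155}\right) + 82915 = 515 \left(152 \cdot 1 - \frac{337}{155}\right) + 82915 = 515 \left(152 - \frac{337}{155}\right) + 82915 = 515 \cdot \frac{23223}{155} + 82915 = \frac{2391969}{31} + 82915 = \frac{4962334}{31}$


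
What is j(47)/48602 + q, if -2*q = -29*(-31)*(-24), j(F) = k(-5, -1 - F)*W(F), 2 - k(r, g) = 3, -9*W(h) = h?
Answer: 4718865431/437418 ≈ 10788.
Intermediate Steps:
W(h) = -h/9
k(r, g) = -1 (k(r, g) = 2 - 1*3 = 2 - 3 = -1)
j(F) = F/9 (j(F) = -(-1)*F/9 = F/9)
q = 10788 (q = -(-29*(-31))*(-24)/2 = -899*(-24)/2 = -1/2*(-21576) = 10788)
j(47)/48602 + q = ((1/9)*47)/48602 + 10788 = (47/9)*(1/48602) + 10788 = 47/437418 + 10788 = 4718865431/437418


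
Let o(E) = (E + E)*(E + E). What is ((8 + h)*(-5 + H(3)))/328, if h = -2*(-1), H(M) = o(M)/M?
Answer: 35/164 ≈ 0.21341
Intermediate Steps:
o(E) = 4*E² (o(E) = (2*E)*(2*E) = 4*E²)
H(M) = 4*M (H(M) = (4*M²)/M = 4*M)
h = 2
((8 + h)*(-5 + H(3)))/328 = ((8 + 2)*(-5 + 4*3))/328 = (10*(-5 + 12))*(1/328) = (10*7)*(1/328) = 70*(1/328) = 35/164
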